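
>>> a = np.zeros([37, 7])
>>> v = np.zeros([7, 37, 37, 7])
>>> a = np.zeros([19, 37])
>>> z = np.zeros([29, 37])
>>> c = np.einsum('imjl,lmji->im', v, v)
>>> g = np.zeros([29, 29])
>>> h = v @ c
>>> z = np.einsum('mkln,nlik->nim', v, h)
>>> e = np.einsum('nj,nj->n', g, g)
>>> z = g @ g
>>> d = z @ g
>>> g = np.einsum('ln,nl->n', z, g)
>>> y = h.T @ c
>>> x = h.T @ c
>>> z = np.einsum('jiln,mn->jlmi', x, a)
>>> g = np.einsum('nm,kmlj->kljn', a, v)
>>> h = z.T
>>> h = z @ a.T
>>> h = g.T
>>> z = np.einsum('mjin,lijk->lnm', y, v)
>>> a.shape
(19, 37)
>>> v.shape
(7, 37, 37, 7)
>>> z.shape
(7, 37, 37)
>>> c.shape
(7, 37)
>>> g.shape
(7, 37, 7, 19)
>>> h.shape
(19, 7, 37, 7)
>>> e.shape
(29,)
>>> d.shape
(29, 29)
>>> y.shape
(37, 37, 37, 37)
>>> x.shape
(37, 37, 37, 37)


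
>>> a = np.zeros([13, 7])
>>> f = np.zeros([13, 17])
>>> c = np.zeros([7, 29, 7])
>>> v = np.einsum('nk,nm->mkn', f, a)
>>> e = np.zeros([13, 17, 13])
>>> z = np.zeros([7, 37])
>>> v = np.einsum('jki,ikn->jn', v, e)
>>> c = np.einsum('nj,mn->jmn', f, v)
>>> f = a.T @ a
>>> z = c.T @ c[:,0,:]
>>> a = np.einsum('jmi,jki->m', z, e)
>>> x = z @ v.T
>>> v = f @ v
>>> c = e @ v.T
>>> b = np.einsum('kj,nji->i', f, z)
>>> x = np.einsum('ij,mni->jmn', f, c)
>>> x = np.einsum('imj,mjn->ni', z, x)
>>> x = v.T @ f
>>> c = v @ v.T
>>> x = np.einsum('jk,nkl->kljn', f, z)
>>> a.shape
(7,)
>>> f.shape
(7, 7)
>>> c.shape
(7, 7)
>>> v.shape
(7, 13)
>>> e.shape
(13, 17, 13)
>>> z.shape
(13, 7, 13)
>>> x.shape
(7, 13, 7, 13)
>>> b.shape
(13,)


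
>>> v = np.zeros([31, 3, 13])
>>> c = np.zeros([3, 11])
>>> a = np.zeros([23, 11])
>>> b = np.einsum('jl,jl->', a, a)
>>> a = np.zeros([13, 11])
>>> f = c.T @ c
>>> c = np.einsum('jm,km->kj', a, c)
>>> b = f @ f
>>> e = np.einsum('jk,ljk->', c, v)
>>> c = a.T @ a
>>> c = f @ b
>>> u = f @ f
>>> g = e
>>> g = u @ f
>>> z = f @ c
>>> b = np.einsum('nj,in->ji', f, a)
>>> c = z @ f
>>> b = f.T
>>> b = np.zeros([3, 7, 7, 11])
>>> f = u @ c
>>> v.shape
(31, 3, 13)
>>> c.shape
(11, 11)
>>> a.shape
(13, 11)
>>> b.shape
(3, 7, 7, 11)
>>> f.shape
(11, 11)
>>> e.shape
()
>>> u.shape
(11, 11)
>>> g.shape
(11, 11)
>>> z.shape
(11, 11)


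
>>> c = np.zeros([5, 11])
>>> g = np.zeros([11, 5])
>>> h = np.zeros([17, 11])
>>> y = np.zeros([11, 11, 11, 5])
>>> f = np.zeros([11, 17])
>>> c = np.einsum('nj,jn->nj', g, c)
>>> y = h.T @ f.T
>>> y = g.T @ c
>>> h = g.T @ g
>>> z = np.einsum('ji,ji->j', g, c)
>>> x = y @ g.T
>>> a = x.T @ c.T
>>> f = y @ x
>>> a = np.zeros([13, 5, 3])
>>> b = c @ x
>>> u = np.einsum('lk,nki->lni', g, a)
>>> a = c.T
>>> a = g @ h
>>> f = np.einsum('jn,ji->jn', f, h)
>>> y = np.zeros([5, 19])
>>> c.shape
(11, 5)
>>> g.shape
(11, 5)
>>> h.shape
(5, 5)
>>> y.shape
(5, 19)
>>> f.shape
(5, 11)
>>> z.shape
(11,)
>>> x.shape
(5, 11)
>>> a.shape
(11, 5)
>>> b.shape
(11, 11)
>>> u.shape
(11, 13, 3)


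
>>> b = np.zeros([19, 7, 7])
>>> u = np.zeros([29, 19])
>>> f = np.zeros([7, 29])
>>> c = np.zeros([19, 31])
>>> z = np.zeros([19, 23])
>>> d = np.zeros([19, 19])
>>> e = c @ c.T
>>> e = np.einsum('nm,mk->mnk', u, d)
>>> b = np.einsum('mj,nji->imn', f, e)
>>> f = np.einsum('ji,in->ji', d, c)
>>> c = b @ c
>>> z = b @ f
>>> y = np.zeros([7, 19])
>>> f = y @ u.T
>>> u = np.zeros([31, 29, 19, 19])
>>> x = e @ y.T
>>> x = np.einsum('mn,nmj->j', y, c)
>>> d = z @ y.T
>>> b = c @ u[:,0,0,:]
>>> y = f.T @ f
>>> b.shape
(19, 7, 19)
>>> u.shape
(31, 29, 19, 19)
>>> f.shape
(7, 29)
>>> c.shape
(19, 7, 31)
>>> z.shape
(19, 7, 19)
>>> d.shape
(19, 7, 7)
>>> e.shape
(19, 29, 19)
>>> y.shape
(29, 29)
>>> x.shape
(31,)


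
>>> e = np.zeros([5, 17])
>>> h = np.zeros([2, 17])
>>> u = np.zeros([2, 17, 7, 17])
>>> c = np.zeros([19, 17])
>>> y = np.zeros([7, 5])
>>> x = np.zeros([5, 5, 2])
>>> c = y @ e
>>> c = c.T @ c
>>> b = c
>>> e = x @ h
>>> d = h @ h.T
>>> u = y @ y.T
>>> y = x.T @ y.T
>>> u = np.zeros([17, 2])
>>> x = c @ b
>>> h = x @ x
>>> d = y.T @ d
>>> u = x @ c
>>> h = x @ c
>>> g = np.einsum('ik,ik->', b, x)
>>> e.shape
(5, 5, 17)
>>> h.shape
(17, 17)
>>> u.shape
(17, 17)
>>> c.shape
(17, 17)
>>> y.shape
(2, 5, 7)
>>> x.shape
(17, 17)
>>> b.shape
(17, 17)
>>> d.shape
(7, 5, 2)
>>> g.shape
()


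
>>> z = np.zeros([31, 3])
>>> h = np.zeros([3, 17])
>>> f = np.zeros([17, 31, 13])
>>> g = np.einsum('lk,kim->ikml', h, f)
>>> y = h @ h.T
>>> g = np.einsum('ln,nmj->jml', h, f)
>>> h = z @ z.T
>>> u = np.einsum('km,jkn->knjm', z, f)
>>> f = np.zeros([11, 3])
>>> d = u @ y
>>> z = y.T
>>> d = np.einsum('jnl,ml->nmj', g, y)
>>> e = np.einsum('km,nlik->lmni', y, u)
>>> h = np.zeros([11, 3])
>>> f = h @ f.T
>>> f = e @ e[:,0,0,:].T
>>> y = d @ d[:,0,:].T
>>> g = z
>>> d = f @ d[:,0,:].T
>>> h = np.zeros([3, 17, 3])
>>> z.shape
(3, 3)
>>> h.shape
(3, 17, 3)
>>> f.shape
(13, 3, 31, 13)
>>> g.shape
(3, 3)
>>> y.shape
(31, 3, 31)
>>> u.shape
(31, 13, 17, 3)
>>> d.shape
(13, 3, 31, 31)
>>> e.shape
(13, 3, 31, 17)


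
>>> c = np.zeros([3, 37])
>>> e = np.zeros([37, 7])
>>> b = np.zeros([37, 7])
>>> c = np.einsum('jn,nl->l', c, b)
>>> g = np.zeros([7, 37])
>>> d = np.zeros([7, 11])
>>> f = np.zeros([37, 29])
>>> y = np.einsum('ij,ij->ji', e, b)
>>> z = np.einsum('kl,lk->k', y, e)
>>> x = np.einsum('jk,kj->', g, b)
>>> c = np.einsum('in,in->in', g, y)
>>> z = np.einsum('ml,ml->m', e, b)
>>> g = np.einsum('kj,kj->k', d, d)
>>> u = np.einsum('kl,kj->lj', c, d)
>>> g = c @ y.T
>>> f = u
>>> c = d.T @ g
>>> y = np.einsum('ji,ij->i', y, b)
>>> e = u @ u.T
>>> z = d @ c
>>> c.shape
(11, 7)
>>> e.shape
(37, 37)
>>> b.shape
(37, 7)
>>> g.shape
(7, 7)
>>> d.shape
(7, 11)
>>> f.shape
(37, 11)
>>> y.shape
(37,)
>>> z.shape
(7, 7)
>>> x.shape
()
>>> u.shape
(37, 11)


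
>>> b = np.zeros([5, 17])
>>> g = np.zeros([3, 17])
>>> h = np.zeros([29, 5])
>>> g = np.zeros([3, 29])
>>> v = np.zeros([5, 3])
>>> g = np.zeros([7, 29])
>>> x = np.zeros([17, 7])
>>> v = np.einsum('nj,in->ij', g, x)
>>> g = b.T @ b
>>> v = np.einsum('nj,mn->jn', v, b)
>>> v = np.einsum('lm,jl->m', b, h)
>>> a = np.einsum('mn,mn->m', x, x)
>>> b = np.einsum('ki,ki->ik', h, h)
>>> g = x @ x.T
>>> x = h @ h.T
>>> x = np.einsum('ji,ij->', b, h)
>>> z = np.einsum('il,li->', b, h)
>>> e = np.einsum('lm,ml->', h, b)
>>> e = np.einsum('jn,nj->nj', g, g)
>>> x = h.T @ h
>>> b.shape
(5, 29)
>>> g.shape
(17, 17)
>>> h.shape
(29, 5)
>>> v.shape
(17,)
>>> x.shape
(5, 5)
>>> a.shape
(17,)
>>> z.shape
()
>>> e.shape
(17, 17)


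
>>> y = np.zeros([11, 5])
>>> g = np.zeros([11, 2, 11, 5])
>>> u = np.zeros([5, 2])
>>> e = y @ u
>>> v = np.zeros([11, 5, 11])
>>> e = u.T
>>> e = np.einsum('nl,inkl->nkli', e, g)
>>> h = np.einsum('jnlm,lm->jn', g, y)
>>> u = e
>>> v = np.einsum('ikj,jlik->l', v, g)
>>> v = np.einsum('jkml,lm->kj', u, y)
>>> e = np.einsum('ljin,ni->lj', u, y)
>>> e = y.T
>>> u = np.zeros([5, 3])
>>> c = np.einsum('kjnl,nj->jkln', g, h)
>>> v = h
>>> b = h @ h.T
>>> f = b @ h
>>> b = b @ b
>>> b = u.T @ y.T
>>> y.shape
(11, 5)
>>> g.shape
(11, 2, 11, 5)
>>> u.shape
(5, 3)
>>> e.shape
(5, 11)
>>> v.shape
(11, 2)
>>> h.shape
(11, 2)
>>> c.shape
(2, 11, 5, 11)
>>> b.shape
(3, 11)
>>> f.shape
(11, 2)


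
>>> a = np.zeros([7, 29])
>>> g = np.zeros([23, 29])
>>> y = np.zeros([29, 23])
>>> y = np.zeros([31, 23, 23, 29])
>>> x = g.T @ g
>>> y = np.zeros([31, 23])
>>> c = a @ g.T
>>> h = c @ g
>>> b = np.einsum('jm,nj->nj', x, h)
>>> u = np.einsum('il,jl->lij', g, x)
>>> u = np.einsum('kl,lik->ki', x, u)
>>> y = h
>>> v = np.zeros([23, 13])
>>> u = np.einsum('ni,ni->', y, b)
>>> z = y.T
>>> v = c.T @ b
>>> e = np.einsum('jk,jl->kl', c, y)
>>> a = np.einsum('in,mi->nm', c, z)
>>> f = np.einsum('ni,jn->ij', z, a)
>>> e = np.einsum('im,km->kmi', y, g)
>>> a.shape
(23, 29)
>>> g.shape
(23, 29)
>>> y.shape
(7, 29)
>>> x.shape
(29, 29)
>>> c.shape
(7, 23)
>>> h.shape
(7, 29)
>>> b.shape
(7, 29)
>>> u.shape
()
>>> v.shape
(23, 29)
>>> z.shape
(29, 7)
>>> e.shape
(23, 29, 7)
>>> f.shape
(7, 23)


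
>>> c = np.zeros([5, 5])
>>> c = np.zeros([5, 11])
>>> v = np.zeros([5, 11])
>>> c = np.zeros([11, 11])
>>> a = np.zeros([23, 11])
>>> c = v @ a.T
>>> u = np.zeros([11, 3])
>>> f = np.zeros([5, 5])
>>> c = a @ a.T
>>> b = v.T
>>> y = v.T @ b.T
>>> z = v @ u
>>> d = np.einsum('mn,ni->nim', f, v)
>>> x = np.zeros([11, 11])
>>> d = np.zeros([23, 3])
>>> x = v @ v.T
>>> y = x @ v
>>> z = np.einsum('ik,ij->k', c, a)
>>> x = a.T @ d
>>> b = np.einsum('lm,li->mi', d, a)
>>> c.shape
(23, 23)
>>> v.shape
(5, 11)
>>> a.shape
(23, 11)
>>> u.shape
(11, 3)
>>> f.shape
(5, 5)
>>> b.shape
(3, 11)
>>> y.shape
(5, 11)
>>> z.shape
(23,)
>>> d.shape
(23, 3)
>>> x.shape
(11, 3)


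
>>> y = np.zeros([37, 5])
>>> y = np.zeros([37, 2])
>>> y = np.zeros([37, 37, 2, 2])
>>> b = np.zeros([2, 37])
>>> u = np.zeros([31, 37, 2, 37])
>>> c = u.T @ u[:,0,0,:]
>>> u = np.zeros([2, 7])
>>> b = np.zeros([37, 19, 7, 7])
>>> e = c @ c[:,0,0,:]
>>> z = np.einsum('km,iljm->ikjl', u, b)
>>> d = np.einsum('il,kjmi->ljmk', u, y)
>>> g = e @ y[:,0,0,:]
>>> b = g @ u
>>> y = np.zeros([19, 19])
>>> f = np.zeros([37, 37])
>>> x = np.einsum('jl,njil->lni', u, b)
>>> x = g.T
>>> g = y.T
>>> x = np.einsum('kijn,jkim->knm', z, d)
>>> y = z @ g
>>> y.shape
(37, 2, 7, 19)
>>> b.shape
(37, 2, 37, 7)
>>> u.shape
(2, 7)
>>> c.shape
(37, 2, 37, 37)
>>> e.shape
(37, 2, 37, 37)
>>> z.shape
(37, 2, 7, 19)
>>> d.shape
(7, 37, 2, 37)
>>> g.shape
(19, 19)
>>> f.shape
(37, 37)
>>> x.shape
(37, 19, 37)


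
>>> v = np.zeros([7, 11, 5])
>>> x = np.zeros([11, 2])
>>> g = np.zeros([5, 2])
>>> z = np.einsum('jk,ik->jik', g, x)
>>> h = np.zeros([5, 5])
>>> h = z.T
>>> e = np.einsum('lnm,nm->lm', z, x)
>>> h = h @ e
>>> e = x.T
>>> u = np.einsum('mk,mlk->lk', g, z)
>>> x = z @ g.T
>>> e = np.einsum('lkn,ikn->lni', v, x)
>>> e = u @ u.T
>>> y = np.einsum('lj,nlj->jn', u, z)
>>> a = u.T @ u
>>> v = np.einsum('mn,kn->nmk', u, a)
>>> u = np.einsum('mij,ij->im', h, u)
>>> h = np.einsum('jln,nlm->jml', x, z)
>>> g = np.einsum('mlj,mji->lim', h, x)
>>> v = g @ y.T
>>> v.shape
(2, 5, 2)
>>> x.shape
(5, 11, 5)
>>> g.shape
(2, 5, 5)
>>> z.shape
(5, 11, 2)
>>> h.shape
(5, 2, 11)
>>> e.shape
(11, 11)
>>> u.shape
(11, 2)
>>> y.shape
(2, 5)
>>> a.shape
(2, 2)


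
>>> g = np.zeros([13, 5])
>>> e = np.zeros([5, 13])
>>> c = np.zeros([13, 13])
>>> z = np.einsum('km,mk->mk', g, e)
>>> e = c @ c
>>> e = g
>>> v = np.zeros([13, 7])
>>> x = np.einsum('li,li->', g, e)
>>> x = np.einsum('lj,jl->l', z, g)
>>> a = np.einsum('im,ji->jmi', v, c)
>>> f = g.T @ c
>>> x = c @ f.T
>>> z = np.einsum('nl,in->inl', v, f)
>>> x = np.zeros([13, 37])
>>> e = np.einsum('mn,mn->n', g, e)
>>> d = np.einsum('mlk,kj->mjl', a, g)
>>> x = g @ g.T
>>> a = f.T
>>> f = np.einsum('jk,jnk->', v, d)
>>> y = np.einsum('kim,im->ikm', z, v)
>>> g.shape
(13, 5)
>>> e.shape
(5,)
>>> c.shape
(13, 13)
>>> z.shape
(5, 13, 7)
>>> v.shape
(13, 7)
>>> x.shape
(13, 13)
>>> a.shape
(13, 5)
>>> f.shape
()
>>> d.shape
(13, 5, 7)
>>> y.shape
(13, 5, 7)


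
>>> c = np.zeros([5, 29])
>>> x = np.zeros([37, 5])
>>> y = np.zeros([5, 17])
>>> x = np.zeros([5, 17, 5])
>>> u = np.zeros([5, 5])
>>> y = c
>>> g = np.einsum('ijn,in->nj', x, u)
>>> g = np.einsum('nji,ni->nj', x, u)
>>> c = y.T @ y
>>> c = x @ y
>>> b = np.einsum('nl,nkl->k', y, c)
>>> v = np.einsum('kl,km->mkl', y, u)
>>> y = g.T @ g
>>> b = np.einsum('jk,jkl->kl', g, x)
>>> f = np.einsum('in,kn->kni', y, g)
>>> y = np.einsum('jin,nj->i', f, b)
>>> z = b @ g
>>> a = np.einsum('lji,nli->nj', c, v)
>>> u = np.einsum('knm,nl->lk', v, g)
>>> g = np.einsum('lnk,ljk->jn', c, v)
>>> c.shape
(5, 17, 29)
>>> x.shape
(5, 17, 5)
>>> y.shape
(17,)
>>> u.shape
(17, 5)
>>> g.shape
(5, 17)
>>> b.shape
(17, 5)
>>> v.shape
(5, 5, 29)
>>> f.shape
(5, 17, 17)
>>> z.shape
(17, 17)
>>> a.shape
(5, 17)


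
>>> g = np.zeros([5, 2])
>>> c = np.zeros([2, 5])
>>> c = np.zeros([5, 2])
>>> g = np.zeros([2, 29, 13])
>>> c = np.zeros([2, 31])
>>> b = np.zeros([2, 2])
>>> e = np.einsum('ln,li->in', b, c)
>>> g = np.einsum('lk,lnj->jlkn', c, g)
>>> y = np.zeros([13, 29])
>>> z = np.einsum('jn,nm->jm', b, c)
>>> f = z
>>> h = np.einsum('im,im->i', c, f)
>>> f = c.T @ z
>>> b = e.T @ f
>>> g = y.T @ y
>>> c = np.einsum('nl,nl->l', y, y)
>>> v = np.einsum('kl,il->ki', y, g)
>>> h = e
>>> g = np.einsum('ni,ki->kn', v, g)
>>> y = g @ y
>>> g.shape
(29, 13)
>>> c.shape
(29,)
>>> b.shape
(2, 31)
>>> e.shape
(31, 2)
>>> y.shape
(29, 29)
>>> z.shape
(2, 31)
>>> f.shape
(31, 31)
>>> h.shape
(31, 2)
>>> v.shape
(13, 29)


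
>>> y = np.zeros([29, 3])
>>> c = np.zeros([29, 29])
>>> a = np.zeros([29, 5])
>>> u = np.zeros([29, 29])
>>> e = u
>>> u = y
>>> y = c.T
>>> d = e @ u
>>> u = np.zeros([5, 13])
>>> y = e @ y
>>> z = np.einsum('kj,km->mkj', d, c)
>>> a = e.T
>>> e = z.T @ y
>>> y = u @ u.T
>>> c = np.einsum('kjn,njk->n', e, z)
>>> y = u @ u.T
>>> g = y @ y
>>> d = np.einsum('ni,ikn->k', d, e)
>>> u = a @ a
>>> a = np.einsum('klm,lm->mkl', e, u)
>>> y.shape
(5, 5)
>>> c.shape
(29,)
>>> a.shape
(29, 3, 29)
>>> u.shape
(29, 29)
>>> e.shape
(3, 29, 29)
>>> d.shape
(29,)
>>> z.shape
(29, 29, 3)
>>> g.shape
(5, 5)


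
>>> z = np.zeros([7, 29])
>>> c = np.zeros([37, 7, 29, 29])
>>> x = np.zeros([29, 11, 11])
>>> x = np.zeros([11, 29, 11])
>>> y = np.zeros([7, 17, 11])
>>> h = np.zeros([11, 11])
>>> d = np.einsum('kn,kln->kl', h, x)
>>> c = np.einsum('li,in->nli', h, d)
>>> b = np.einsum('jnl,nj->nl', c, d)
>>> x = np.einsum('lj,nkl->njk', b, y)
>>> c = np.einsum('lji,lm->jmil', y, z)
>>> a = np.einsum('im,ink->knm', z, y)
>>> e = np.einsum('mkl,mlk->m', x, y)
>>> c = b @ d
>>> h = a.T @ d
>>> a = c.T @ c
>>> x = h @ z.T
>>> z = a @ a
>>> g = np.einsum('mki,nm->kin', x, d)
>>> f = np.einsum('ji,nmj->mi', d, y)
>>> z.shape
(29, 29)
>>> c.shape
(11, 29)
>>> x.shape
(29, 17, 7)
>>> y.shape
(7, 17, 11)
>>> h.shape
(29, 17, 29)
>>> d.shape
(11, 29)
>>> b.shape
(11, 11)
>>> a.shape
(29, 29)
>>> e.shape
(7,)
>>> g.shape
(17, 7, 11)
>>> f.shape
(17, 29)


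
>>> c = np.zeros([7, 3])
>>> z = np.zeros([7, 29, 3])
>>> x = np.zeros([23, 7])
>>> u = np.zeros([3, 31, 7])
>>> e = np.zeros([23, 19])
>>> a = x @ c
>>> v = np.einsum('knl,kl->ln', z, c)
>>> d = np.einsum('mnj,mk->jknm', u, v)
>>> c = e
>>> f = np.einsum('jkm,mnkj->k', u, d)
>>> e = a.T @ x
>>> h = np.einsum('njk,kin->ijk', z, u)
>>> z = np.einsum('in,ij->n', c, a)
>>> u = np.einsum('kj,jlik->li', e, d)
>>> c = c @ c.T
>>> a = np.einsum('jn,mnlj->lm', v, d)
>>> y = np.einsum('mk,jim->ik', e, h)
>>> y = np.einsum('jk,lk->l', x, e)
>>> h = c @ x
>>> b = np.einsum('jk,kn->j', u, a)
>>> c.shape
(23, 23)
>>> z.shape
(19,)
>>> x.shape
(23, 7)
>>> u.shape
(29, 31)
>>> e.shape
(3, 7)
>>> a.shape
(31, 7)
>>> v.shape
(3, 29)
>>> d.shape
(7, 29, 31, 3)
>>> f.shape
(31,)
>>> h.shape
(23, 7)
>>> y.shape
(3,)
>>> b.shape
(29,)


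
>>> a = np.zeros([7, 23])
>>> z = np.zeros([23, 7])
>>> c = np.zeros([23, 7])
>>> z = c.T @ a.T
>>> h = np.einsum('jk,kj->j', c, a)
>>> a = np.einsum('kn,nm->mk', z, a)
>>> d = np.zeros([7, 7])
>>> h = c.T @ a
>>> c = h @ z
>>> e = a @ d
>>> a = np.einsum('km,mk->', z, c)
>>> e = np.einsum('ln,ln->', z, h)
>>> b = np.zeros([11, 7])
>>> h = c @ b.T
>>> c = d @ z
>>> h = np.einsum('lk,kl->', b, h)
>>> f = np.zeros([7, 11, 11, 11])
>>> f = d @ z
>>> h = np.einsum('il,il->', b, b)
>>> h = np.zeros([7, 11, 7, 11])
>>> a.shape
()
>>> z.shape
(7, 7)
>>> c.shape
(7, 7)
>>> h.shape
(7, 11, 7, 11)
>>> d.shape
(7, 7)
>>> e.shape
()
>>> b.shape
(11, 7)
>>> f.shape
(7, 7)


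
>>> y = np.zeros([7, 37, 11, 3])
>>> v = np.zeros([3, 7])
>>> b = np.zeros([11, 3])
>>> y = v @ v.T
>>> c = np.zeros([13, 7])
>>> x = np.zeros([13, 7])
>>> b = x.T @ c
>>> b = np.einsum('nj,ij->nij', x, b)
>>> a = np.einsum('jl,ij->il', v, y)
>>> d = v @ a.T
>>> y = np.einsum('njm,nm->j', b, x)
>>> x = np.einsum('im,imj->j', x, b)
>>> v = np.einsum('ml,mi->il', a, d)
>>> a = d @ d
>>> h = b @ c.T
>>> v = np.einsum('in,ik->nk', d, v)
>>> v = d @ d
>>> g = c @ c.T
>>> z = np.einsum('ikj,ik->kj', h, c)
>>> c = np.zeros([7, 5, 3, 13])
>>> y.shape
(7,)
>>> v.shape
(3, 3)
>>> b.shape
(13, 7, 7)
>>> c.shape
(7, 5, 3, 13)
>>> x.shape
(7,)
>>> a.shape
(3, 3)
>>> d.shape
(3, 3)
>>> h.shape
(13, 7, 13)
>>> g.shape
(13, 13)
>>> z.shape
(7, 13)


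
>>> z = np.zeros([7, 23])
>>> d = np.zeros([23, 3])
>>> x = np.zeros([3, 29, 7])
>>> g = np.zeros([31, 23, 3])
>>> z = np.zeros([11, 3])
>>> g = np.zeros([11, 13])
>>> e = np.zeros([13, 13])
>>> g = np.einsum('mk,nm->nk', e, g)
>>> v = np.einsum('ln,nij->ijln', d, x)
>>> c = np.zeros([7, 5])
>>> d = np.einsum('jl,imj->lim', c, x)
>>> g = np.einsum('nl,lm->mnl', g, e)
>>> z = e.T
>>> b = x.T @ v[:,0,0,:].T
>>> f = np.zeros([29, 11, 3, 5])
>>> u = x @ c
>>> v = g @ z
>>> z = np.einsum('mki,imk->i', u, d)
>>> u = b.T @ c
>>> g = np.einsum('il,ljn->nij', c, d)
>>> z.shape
(5,)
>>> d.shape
(5, 3, 29)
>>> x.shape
(3, 29, 7)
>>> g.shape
(29, 7, 3)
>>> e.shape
(13, 13)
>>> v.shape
(13, 11, 13)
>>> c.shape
(7, 5)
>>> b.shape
(7, 29, 29)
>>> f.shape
(29, 11, 3, 5)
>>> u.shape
(29, 29, 5)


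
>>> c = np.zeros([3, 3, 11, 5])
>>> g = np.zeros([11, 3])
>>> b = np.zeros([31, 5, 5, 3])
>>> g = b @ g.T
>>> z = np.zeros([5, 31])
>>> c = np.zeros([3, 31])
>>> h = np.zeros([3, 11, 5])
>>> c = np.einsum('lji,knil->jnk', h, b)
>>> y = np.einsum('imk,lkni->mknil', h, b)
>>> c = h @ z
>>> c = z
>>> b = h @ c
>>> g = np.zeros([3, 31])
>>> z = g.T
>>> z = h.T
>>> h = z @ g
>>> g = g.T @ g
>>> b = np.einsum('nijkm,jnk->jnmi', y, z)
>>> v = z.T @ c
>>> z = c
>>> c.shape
(5, 31)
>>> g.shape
(31, 31)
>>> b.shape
(5, 11, 31, 5)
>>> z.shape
(5, 31)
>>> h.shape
(5, 11, 31)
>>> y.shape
(11, 5, 5, 3, 31)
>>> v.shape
(3, 11, 31)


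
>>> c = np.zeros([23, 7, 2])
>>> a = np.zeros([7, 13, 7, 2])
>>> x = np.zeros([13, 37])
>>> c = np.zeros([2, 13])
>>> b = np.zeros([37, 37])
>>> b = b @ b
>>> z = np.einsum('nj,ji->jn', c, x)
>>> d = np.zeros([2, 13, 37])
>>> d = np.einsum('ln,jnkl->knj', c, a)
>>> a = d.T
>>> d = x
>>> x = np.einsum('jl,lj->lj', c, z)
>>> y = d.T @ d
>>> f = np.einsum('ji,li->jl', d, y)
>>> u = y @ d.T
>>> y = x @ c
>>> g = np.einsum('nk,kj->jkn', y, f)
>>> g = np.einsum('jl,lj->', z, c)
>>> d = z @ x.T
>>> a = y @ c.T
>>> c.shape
(2, 13)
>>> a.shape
(13, 2)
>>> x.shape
(13, 2)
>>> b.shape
(37, 37)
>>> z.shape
(13, 2)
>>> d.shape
(13, 13)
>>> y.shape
(13, 13)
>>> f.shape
(13, 37)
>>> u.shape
(37, 13)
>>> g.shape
()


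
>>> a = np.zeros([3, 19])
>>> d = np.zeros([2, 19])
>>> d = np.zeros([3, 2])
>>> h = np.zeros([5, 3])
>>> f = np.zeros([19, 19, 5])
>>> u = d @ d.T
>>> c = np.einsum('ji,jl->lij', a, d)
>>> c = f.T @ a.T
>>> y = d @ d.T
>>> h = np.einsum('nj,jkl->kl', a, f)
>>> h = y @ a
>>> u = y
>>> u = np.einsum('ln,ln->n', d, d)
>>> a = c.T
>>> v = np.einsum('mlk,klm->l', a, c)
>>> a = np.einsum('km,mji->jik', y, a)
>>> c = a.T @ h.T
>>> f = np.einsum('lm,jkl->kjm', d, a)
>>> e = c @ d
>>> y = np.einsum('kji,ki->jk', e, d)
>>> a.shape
(19, 5, 3)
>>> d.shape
(3, 2)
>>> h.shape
(3, 19)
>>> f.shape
(5, 19, 2)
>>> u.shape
(2,)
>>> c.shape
(3, 5, 3)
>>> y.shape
(5, 3)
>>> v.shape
(19,)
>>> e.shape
(3, 5, 2)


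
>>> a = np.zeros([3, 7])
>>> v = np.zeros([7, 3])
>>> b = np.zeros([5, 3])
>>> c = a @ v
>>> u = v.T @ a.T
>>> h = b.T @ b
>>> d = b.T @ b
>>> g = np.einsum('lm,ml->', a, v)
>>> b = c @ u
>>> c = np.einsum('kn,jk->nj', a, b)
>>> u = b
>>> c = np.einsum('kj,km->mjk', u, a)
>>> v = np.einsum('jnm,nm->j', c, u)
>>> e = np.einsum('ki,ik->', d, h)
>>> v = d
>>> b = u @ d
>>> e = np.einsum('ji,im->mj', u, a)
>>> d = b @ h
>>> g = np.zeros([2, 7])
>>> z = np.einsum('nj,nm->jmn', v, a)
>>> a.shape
(3, 7)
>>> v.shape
(3, 3)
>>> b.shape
(3, 3)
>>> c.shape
(7, 3, 3)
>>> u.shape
(3, 3)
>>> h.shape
(3, 3)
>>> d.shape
(3, 3)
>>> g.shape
(2, 7)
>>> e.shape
(7, 3)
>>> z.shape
(3, 7, 3)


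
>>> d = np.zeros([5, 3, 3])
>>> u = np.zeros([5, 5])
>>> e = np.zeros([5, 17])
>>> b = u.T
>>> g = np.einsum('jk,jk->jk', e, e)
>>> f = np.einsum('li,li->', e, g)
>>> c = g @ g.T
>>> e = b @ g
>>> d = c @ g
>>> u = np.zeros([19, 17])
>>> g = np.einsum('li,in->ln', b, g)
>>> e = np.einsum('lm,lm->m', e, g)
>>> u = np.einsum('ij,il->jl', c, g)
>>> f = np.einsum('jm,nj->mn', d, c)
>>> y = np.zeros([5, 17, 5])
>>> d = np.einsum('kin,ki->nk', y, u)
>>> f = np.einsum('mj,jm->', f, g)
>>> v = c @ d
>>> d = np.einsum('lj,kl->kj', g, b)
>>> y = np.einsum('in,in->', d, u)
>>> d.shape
(5, 17)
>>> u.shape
(5, 17)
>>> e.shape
(17,)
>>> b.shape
(5, 5)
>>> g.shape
(5, 17)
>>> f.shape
()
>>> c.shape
(5, 5)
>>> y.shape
()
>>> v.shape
(5, 5)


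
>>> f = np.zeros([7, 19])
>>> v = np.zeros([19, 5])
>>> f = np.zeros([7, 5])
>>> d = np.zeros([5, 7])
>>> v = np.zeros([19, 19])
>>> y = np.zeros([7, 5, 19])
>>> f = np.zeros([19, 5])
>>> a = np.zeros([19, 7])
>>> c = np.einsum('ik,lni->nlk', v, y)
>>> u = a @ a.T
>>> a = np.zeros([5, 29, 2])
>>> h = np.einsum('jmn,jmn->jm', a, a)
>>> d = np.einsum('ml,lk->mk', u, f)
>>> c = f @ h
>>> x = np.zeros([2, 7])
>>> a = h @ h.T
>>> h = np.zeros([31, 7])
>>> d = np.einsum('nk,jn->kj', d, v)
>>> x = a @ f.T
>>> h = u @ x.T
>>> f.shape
(19, 5)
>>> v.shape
(19, 19)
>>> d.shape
(5, 19)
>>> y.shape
(7, 5, 19)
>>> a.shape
(5, 5)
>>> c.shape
(19, 29)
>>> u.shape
(19, 19)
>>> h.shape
(19, 5)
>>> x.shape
(5, 19)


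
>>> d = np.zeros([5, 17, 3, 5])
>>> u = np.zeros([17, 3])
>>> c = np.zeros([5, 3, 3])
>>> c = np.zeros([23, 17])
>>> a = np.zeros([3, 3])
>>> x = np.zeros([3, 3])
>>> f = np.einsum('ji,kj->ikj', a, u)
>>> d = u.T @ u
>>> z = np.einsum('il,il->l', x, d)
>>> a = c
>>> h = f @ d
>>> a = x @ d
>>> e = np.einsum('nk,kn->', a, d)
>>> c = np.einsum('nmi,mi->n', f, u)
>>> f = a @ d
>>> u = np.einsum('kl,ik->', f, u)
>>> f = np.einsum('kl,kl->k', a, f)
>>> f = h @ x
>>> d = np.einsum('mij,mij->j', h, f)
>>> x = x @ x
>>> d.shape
(3,)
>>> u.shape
()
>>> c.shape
(3,)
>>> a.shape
(3, 3)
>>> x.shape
(3, 3)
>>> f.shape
(3, 17, 3)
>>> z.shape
(3,)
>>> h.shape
(3, 17, 3)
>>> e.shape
()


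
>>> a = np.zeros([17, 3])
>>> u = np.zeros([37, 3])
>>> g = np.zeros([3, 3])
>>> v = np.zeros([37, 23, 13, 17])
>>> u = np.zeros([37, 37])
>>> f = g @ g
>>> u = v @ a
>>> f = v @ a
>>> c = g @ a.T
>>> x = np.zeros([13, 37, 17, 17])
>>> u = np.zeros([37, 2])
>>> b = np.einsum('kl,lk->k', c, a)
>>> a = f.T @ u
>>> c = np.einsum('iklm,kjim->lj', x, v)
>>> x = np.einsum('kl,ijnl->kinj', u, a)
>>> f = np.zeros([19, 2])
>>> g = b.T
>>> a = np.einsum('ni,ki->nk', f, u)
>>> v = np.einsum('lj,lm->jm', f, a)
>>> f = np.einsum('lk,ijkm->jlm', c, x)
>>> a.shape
(19, 37)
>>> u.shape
(37, 2)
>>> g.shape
(3,)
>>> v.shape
(2, 37)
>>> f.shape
(3, 17, 13)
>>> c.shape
(17, 23)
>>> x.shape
(37, 3, 23, 13)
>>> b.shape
(3,)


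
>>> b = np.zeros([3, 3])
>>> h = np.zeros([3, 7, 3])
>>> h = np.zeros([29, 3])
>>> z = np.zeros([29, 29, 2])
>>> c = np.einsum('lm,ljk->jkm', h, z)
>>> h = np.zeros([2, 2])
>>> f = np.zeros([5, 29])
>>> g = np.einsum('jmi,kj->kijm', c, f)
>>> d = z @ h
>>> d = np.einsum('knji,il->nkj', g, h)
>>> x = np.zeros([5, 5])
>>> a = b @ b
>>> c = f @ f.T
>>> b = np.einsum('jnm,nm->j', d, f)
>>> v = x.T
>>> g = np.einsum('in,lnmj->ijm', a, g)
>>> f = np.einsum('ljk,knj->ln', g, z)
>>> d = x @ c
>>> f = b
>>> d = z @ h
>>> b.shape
(3,)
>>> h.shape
(2, 2)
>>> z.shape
(29, 29, 2)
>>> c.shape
(5, 5)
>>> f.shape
(3,)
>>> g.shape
(3, 2, 29)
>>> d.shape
(29, 29, 2)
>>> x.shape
(5, 5)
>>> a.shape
(3, 3)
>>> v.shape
(5, 5)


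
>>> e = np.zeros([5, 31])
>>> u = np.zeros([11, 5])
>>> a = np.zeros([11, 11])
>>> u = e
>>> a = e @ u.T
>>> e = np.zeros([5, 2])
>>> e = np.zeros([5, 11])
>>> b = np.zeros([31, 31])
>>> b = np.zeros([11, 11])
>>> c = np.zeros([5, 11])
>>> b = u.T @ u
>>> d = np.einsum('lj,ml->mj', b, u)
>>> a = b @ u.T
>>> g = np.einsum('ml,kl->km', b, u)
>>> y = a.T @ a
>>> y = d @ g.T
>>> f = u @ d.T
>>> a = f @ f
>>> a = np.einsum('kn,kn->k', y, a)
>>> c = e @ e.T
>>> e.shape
(5, 11)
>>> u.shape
(5, 31)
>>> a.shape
(5,)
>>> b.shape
(31, 31)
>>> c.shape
(5, 5)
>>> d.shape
(5, 31)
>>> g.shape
(5, 31)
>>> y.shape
(5, 5)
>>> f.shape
(5, 5)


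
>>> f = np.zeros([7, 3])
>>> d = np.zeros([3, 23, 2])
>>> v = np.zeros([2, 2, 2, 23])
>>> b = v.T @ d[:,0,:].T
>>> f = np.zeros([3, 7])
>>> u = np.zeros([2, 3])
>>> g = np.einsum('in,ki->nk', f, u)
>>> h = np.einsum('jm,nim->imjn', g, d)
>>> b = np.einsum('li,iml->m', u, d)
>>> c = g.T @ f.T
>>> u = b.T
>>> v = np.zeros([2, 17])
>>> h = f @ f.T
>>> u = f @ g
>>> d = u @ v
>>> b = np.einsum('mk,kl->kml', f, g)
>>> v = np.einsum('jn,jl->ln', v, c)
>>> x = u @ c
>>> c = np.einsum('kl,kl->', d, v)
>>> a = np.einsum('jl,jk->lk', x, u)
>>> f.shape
(3, 7)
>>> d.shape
(3, 17)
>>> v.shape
(3, 17)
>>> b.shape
(7, 3, 2)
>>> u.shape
(3, 2)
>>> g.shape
(7, 2)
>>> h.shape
(3, 3)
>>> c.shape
()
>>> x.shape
(3, 3)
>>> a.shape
(3, 2)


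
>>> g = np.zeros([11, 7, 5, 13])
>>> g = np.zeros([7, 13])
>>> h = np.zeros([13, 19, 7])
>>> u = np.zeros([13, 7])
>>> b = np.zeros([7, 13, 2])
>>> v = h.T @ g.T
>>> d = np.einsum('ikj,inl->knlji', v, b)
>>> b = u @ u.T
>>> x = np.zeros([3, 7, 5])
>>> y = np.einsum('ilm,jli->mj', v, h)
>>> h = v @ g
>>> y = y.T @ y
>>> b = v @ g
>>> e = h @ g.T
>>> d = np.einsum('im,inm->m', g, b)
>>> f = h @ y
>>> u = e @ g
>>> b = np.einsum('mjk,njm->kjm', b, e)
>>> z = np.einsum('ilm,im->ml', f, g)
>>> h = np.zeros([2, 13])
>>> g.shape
(7, 13)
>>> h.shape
(2, 13)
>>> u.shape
(7, 19, 13)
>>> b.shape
(13, 19, 7)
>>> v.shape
(7, 19, 7)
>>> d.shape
(13,)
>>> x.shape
(3, 7, 5)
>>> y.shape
(13, 13)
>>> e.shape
(7, 19, 7)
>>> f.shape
(7, 19, 13)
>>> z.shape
(13, 19)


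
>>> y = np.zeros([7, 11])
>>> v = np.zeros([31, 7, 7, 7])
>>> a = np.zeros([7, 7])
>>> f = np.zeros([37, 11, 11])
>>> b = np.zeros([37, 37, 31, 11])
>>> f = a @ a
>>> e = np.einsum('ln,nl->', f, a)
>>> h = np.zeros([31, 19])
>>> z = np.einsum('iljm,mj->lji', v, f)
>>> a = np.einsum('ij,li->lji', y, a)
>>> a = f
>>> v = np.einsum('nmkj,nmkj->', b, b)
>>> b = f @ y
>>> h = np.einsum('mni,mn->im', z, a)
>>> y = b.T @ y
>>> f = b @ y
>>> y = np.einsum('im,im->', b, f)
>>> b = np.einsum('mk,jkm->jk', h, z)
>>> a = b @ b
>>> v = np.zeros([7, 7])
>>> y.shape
()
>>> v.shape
(7, 7)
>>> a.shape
(7, 7)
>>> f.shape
(7, 11)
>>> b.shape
(7, 7)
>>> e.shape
()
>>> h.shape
(31, 7)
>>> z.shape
(7, 7, 31)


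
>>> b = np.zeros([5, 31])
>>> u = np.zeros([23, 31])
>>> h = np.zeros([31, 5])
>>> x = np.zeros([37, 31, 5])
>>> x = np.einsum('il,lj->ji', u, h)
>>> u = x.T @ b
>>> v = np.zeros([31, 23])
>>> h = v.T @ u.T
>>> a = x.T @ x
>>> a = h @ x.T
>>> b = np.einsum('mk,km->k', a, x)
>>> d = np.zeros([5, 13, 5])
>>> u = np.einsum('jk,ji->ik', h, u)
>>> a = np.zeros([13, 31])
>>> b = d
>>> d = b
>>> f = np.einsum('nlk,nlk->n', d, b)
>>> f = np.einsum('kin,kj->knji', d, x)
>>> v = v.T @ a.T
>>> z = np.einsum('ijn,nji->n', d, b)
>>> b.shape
(5, 13, 5)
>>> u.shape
(31, 23)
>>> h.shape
(23, 23)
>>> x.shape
(5, 23)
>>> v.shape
(23, 13)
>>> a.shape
(13, 31)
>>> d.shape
(5, 13, 5)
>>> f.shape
(5, 5, 23, 13)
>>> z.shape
(5,)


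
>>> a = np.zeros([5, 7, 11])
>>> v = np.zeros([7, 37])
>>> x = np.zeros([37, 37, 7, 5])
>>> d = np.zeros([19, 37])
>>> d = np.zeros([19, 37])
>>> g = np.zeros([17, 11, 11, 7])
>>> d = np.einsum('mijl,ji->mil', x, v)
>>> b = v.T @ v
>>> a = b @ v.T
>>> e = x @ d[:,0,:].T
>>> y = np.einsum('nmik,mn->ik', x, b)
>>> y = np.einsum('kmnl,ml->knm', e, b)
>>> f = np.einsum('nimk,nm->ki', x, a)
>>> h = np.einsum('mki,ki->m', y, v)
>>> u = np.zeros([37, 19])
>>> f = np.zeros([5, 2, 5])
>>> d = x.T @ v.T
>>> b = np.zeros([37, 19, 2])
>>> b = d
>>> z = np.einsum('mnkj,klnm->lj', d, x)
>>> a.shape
(37, 7)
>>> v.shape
(7, 37)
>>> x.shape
(37, 37, 7, 5)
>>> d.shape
(5, 7, 37, 7)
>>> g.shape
(17, 11, 11, 7)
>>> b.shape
(5, 7, 37, 7)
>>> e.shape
(37, 37, 7, 37)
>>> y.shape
(37, 7, 37)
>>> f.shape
(5, 2, 5)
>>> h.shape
(37,)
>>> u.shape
(37, 19)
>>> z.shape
(37, 7)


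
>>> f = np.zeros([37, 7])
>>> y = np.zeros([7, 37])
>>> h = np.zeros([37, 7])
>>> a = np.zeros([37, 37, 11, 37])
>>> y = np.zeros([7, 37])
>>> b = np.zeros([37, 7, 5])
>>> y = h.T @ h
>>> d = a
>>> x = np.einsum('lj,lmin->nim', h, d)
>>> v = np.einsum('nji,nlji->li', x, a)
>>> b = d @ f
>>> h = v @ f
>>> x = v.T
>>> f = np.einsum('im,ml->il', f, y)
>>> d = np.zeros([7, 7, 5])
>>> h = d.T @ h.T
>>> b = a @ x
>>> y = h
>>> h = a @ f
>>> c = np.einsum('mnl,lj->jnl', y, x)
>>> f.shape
(37, 7)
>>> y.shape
(5, 7, 37)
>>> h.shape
(37, 37, 11, 7)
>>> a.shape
(37, 37, 11, 37)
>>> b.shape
(37, 37, 11, 37)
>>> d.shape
(7, 7, 5)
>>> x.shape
(37, 37)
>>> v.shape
(37, 37)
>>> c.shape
(37, 7, 37)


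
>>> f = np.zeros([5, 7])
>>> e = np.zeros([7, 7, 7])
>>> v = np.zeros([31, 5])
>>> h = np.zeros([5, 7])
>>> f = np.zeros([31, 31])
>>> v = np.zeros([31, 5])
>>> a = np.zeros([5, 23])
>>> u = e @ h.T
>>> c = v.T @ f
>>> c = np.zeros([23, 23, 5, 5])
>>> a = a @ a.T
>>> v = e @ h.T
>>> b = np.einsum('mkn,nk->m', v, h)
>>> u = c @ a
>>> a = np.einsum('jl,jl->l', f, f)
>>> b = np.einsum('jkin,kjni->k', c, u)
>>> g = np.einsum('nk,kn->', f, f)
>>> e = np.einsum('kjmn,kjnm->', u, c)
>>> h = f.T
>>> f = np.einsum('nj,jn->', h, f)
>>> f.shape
()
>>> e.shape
()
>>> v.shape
(7, 7, 5)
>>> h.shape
(31, 31)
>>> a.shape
(31,)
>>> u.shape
(23, 23, 5, 5)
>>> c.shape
(23, 23, 5, 5)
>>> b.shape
(23,)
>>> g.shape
()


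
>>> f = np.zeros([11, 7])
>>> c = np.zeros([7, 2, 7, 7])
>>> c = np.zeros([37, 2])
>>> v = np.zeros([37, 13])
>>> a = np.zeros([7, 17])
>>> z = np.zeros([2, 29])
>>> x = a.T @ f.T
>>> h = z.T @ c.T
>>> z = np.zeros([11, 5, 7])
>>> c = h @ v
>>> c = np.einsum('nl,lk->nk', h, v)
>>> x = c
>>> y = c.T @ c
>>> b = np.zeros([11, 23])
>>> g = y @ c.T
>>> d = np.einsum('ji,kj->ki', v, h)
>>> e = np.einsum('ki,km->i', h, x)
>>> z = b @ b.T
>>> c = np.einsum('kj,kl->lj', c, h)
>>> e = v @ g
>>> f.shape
(11, 7)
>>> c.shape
(37, 13)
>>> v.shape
(37, 13)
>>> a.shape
(7, 17)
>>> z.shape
(11, 11)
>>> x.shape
(29, 13)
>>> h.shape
(29, 37)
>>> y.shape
(13, 13)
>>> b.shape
(11, 23)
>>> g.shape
(13, 29)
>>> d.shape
(29, 13)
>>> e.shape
(37, 29)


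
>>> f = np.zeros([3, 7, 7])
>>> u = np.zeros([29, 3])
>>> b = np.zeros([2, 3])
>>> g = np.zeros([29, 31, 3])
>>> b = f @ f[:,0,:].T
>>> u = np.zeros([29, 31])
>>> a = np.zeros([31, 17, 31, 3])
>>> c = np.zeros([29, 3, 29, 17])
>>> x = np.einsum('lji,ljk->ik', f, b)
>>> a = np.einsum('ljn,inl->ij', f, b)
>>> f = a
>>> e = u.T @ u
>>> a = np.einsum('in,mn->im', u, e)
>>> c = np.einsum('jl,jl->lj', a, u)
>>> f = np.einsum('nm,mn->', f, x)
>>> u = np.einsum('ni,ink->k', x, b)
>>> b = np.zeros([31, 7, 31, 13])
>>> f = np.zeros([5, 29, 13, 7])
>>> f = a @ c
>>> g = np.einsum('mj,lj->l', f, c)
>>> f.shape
(29, 29)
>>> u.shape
(3,)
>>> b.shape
(31, 7, 31, 13)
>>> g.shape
(31,)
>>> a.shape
(29, 31)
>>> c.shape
(31, 29)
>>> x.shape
(7, 3)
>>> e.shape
(31, 31)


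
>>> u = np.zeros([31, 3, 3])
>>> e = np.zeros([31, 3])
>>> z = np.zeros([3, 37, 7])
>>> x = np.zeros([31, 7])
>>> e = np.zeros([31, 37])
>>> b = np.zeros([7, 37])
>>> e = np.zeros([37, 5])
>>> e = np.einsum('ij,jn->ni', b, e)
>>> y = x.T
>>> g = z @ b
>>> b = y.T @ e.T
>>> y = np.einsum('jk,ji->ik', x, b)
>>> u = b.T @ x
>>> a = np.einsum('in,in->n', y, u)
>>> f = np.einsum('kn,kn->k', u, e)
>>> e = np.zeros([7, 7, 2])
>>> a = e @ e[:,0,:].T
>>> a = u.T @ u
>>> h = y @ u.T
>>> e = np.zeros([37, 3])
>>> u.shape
(5, 7)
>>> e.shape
(37, 3)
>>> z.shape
(3, 37, 7)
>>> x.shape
(31, 7)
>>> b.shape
(31, 5)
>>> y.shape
(5, 7)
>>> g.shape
(3, 37, 37)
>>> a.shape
(7, 7)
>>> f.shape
(5,)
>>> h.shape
(5, 5)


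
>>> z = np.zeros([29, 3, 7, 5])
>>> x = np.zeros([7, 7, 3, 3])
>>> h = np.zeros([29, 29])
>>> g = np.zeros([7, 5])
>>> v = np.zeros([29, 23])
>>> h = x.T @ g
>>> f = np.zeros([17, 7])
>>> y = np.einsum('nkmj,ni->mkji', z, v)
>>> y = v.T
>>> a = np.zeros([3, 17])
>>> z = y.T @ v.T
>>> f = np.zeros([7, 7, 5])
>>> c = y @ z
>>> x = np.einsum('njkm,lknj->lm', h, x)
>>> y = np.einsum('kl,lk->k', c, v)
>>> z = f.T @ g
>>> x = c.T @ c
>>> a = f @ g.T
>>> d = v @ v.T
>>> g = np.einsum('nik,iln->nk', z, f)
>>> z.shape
(5, 7, 5)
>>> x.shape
(29, 29)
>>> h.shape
(3, 3, 7, 5)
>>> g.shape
(5, 5)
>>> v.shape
(29, 23)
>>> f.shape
(7, 7, 5)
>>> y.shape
(23,)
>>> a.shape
(7, 7, 7)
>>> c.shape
(23, 29)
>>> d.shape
(29, 29)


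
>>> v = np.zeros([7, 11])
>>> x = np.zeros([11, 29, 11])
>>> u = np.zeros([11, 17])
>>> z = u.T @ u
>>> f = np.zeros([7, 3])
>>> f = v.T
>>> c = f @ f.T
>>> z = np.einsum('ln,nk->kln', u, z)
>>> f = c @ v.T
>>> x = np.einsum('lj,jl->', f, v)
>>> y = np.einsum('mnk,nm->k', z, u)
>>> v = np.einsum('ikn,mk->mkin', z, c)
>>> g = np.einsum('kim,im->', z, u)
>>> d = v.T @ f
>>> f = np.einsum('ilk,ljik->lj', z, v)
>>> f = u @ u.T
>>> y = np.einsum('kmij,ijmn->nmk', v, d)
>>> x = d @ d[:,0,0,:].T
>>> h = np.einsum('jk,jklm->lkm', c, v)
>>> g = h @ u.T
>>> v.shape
(11, 11, 17, 17)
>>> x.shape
(17, 17, 11, 17)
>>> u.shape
(11, 17)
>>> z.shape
(17, 11, 17)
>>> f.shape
(11, 11)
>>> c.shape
(11, 11)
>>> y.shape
(7, 11, 11)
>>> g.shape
(17, 11, 11)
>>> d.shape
(17, 17, 11, 7)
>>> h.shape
(17, 11, 17)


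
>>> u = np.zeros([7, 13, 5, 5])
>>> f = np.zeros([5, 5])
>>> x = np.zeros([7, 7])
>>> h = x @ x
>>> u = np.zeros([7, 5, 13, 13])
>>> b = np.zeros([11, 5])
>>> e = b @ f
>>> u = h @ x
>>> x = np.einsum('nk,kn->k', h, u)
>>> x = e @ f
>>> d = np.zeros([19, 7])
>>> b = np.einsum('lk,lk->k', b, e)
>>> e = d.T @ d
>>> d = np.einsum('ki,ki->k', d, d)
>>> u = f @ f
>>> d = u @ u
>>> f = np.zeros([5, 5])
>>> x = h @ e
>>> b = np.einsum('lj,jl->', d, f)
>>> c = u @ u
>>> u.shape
(5, 5)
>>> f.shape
(5, 5)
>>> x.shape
(7, 7)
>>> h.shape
(7, 7)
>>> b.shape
()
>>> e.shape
(7, 7)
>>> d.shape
(5, 5)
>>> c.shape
(5, 5)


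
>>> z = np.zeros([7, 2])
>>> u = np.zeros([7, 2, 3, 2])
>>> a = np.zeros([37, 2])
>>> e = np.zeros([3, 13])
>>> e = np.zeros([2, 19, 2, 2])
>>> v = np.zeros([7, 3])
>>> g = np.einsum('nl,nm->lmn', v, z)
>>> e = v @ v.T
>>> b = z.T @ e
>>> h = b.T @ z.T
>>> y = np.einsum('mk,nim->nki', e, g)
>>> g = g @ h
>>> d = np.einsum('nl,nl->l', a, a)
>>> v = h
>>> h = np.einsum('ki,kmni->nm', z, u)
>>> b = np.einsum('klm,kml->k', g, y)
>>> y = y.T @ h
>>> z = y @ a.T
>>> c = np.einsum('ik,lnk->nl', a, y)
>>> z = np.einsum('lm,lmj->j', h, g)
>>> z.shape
(7,)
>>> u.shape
(7, 2, 3, 2)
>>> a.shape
(37, 2)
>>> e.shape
(7, 7)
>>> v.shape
(7, 7)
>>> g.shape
(3, 2, 7)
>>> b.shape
(3,)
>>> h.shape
(3, 2)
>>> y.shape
(2, 7, 2)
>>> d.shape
(2,)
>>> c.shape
(7, 2)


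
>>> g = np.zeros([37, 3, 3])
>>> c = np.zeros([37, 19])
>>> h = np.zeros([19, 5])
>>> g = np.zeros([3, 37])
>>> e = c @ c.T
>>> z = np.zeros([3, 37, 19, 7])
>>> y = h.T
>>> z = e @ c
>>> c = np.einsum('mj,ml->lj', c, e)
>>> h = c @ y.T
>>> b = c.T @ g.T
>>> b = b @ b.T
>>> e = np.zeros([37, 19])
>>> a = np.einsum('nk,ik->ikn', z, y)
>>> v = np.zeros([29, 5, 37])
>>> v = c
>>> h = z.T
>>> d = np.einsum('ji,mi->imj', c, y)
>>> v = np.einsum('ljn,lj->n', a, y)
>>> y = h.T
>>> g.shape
(3, 37)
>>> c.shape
(37, 19)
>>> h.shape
(19, 37)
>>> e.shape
(37, 19)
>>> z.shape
(37, 19)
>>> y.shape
(37, 19)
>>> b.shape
(19, 19)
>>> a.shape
(5, 19, 37)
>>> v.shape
(37,)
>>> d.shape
(19, 5, 37)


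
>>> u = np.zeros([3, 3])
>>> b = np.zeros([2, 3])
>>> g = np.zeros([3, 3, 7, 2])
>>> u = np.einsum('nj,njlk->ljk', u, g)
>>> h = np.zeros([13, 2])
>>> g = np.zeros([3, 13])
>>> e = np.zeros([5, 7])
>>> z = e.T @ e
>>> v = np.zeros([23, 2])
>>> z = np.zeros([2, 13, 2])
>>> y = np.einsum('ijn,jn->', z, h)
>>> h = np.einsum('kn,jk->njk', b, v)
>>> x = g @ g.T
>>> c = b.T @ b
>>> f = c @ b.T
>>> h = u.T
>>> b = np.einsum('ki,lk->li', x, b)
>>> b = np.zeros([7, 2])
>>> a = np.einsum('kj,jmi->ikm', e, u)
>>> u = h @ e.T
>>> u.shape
(2, 3, 5)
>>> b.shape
(7, 2)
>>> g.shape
(3, 13)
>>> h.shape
(2, 3, 7)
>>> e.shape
(5, 7)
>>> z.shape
(2, 13, 2)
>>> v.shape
(23, 2)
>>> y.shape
()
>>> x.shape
(3, 3)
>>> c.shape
(3, 3)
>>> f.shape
(3, 2)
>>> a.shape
(2, 5, 3)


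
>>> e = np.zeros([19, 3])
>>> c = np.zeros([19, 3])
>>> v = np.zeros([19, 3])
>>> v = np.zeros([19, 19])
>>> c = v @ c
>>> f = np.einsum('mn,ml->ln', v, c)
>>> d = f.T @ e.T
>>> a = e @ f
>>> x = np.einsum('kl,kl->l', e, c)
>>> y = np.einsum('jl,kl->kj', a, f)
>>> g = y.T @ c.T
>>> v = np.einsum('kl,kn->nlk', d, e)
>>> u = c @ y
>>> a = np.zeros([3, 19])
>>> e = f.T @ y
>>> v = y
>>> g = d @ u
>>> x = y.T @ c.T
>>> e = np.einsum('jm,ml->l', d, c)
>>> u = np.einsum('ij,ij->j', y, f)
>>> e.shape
(3,)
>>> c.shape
(19, 3)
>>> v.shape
(3, 19)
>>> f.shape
(3, 19)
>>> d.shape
(19, 19)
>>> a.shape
(3, 19)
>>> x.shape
(19, 19)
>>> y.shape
(3, 19)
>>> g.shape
(19, 19)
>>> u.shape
(19,)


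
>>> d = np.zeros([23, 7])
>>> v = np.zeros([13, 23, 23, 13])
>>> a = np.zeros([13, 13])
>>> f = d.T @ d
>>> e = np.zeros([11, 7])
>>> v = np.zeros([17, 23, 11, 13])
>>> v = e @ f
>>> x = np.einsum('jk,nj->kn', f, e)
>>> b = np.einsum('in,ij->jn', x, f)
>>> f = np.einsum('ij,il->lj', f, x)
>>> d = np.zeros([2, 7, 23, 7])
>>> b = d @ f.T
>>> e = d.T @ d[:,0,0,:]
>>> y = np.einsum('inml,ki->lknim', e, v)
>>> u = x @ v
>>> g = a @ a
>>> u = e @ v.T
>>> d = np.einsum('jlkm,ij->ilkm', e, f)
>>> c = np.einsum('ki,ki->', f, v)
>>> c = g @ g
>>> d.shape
(11, 23, 7, 7)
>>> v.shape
(11, 7)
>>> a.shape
(13, 13)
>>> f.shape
(11, 7)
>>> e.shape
(7, 23, 7, 7)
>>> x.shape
(7, 11)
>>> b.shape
(2, 7, 23, 11)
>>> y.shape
(7, 11, 23, 7, 7)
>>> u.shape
(7, 23, 7, 11)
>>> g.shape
(13, 13)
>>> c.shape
(13, 13)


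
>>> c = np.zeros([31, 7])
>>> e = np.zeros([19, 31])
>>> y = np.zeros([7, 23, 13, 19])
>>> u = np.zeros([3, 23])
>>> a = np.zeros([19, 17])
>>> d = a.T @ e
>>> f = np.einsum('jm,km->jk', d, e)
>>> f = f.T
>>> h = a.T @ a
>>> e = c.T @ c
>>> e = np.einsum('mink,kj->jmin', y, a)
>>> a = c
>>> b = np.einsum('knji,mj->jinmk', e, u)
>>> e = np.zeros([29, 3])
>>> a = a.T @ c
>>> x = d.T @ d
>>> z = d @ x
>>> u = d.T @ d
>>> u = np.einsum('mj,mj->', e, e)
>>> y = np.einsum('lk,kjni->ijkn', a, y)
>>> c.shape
(31, 7)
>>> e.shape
(29, 3)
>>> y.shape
(19, 23, 7, 13)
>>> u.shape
()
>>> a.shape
(7, 7)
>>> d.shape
(17, 31)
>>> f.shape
(19, 17)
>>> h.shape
(17, 17)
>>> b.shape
(23, 13, 7, 3, 17)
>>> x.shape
(31, 31)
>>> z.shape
(17, 31)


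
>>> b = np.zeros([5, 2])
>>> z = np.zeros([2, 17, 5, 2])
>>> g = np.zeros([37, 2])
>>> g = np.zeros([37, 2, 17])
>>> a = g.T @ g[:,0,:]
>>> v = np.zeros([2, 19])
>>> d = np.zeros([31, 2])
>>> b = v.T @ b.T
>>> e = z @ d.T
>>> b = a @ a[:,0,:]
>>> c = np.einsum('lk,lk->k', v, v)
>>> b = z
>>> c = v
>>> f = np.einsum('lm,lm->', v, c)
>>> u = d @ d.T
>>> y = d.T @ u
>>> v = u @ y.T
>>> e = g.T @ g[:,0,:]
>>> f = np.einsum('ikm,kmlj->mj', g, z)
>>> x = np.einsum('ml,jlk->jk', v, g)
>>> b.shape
(2, 17, 5, 2)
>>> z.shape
(2, 17, 5, 2)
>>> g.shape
(37, 2, 17)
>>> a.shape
(17, 2, 17)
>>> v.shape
(31, 2)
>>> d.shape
(31, 2)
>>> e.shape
(17, 2, 17)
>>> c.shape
(2, 19)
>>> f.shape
(17, 2)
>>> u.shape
(31, 31)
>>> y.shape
(2, 31)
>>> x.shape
(37, 17)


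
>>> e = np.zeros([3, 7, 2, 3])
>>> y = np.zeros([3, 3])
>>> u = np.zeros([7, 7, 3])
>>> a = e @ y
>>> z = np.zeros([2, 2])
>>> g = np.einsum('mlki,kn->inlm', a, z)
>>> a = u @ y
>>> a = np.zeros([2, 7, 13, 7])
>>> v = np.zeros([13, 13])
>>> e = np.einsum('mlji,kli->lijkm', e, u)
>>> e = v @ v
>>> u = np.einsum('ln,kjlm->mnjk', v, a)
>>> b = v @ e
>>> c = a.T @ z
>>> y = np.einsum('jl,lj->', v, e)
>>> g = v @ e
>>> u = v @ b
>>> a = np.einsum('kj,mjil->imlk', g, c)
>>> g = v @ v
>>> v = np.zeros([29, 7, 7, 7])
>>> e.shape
(13, 13)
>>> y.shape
()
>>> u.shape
(13, 13)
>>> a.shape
(7, 7, 2, 13)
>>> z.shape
(2, 2)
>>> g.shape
(13, 13)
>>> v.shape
(29, 7, 7, 7)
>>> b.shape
(13, 13)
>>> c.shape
(7, 13, 7, 2)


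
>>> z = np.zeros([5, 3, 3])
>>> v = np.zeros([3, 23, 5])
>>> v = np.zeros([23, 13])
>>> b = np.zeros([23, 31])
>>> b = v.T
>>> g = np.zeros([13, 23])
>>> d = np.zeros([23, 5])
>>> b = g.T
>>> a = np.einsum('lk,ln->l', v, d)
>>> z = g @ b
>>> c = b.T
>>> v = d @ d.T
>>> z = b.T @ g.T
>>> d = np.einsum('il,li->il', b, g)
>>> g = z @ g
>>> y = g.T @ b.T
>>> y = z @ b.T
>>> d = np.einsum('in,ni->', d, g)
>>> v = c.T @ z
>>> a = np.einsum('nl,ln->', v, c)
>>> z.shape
(13, 13)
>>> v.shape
(23, 13)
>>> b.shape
(23, 13)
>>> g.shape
(13, 23)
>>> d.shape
()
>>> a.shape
()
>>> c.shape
(13, 23)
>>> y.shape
(13, 23)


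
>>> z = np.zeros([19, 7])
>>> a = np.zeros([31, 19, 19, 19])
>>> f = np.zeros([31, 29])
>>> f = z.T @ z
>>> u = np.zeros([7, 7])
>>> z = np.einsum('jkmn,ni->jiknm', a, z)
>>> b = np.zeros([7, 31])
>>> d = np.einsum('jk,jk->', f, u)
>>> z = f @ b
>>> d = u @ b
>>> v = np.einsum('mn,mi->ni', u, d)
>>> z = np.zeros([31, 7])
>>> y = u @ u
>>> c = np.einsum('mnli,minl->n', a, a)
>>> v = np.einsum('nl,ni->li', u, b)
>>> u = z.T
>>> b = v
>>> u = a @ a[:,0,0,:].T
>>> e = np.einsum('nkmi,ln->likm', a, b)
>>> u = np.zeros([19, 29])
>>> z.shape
(31, 7)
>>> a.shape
(31, 19, 19, 19)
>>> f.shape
(7, 7)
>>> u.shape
(19, 29)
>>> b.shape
(7, 31)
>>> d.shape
(7, 31)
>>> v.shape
(7, 31)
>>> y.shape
(7, 7)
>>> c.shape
(19,)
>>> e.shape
(7, 19, 19, 19)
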